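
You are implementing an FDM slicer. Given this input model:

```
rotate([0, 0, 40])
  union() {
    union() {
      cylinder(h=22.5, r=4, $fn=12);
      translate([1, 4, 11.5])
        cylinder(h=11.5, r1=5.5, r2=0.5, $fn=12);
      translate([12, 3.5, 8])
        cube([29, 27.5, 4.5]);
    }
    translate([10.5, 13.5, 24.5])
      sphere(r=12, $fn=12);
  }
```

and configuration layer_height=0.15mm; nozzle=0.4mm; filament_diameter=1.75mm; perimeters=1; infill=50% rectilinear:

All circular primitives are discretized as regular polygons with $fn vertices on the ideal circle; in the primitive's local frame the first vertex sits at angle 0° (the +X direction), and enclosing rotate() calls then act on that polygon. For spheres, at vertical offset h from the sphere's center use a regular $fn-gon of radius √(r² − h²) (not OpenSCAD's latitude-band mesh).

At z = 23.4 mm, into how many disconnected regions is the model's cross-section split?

1

At z = 23.4 mm: the cylinder is not intersected at this z (z outside [0, 22.5]); the cone at (1, 4) is absent (z outside [11.5, 23]); the cube at (12, 3.5) is absent (z outside [8, 12.5]); Merging all regions: nothing is present at this height; the r=12 sphere at (10.5, 13.5) contributes a regular 12-gon of circumradius √(12²−1.1²) = 11.949; Merging all regions: only the r=12 sphere at (10.5, 13.5) is present, so the union is just that shape — 1 connected region; (whole slice rotated 40° about Z — lengths, areas and connectivity unchanged). The result has 1 disconnected region.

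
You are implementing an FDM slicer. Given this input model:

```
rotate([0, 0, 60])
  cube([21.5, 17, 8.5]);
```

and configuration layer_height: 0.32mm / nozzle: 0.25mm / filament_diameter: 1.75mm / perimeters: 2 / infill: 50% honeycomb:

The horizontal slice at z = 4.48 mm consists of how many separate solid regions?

1

At z = 4.48 mm: the cube is present — its section is the full 21.5×17 rectangle; (whole slice rotated 60° about Z — lengths, areas and connectivity unchanged). The result has 1 disconnected region.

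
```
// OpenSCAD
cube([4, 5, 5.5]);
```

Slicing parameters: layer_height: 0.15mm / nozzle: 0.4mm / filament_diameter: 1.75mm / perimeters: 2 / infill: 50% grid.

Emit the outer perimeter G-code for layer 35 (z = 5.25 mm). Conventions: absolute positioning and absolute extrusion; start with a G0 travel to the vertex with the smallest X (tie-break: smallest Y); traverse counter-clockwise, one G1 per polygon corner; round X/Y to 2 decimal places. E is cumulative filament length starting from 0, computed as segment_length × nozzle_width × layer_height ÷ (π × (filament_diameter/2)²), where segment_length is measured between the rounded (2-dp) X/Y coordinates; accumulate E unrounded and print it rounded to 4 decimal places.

G0 X0.00 Y0.00 Z5.25
G1 X4.00 Y0.00 E0.0998
G1 X4.00 Y5.00 E0.2245
G1 X0.00 Y5.00 E0.3243
G1 X0.00 Y0.00 E0.4490

At z = 5.25 mm: the cube (footprint 4×5) is included at this height. The outline is a single polygon with 4 vertices. Extrusion per mm of travel: 0.4 × 0.15 / (π × 0.875²) = 0.024945. Accumulating E over each segment gives final E = 0.4490.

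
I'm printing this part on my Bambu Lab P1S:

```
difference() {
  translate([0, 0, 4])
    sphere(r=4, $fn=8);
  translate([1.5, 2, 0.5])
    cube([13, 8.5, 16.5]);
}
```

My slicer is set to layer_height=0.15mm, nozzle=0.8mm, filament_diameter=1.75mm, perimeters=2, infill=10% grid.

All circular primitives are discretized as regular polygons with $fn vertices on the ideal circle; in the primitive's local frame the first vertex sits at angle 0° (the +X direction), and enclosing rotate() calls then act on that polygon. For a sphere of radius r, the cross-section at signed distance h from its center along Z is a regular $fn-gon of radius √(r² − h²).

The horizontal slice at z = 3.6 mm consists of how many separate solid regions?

At z = 3.6 mm: the r=4 sphere contributes a regular 8-gon of circumradius √(4²−0.4²) = 3.980; the cube at (1.5, 2) (footprint 13×8.5) is included at this height; Subtracting the remaining from the first: starting from the r=4 sphere, the 13×8.5 cube at (1.5, 2) partially overlaps it — only the 1.57 mm² overlap (of its 110.50 mm²) is removed, clipping the outline — 1 connected region. The result has 1 disconnected region.

1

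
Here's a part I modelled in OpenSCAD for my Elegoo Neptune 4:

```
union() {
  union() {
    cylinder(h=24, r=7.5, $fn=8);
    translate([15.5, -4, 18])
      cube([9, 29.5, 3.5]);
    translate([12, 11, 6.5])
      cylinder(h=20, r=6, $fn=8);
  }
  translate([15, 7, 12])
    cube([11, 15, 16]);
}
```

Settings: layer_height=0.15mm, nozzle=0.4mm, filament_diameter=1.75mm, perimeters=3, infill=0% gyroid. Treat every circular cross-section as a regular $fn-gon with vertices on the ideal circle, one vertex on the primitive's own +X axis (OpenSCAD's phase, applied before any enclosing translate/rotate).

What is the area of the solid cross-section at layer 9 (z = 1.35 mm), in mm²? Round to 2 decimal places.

At z = 1.35 mm: the r=7.5 cylinder gives a regular 8-gon of circumradius 7.5 (constant along its height) (area = (8/2)·7.500²·sin(360°/8) = 159.10 mm²); the cube at (15.5, -4) does not reach this height (z outside [18, 21.5]); the cylinder at (12, 11) does not reach this height (z outside [6.5, 26.5]); Taking the union: only the r=7.5 cylinder is present, so the union is just that shape — area = 159.10 mm²; the cube at (15, 7) is absent (z outside [12, 28]); Taking the union: only the result so far is present, so the union is just that shape — area = 159.10 mm². Overall, the cross-section is a single solid region. Net area = 159.10 mm².

159.10 mm²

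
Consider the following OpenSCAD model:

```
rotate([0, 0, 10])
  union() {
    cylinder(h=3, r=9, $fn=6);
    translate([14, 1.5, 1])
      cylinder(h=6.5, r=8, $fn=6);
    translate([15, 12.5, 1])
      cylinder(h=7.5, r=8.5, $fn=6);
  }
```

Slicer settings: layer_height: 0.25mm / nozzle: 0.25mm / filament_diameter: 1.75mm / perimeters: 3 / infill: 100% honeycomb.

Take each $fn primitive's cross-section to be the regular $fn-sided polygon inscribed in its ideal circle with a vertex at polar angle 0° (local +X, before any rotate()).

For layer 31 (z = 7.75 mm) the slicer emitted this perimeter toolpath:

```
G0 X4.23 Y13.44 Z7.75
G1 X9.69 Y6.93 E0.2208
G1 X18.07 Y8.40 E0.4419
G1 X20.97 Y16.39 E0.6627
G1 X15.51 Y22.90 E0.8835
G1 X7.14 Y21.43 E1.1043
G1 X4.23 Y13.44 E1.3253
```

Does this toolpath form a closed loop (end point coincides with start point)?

Start point (G0): (4.23, 13.44). End point (last G1): the path returns to the start — closed.

yes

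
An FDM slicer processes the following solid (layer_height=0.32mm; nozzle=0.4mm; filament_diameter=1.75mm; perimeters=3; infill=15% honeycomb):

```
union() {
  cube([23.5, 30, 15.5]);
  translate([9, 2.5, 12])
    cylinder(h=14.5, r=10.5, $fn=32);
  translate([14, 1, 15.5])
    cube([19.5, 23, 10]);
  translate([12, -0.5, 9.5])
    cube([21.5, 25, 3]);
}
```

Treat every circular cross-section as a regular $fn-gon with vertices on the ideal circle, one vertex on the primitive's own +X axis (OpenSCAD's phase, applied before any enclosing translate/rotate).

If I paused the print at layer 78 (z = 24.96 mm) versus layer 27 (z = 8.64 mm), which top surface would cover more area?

Layer 78 (z = 24.96): the cube does not reach this height (z outside [0, 15.5]); the cylinder at (9, 2.5): section is a regular 32-gon, circumradius r=10.5 (area = (32/2)·10.500²·sin(360°/32) = 344.14 mm²); the 19.5×23 cube at (14, 1) contributes its full rectangle (area 448.50 mm²); the cube at (12, -0.5) is not intersected at this z (z outside [9.5, 12.5]); Taking the union: the regions partially overlap — summed areas 792.64 mm² minus the doubly-counted overlap 43.91 mm² gives 748.73 mm² — area = 748.73 mm². So its area = 748.73 mm². Layer 27 (z = 8.64): the 23.5×30 cube contributes its full rectangle (area 705.00 mm²); the cylinder at (9, 2.5) is not intersected at this z (z outside [12, 26.5]); the cube at (14, 1) is absent (z outside [15.5, 25.5]); the cube at (12, -0.5) is not intersected at this z (z outside [9.5, 12.5]); Taking the union: only the 23.5×30 cube is present, so the union is just that shape — area = 705.00 mm². So its area = 705.00 mm². Layer 78 is larger (748.73 vs 705.00 mm²).

layer 78 (z = 24.96 mm)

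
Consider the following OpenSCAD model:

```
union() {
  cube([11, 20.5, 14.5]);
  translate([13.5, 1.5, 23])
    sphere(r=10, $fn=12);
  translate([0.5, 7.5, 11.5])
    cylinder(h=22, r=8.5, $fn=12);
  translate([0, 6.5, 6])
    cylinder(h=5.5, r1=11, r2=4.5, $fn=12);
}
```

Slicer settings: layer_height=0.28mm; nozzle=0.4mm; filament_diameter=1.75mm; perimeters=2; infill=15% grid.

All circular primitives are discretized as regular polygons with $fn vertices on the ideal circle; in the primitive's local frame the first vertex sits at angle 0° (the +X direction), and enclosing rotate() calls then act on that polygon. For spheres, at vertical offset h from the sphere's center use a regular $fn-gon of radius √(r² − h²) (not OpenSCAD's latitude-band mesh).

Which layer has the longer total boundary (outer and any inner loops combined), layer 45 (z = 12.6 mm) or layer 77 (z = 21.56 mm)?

layer 77 (z = 21.56 mm)

Layer 45 (z = 12.6): the 11×20.5 cube contributes its full rectangle (perimeter 63.00 mm); the sphere at (13.5, 1.5) is not intersected at this z (|z−center|=10.400 > r=10); the r=8.5 cylinder at (0.5, 7.5) gives a regular 12-gon of circumradius 8.5 (constant along its height) (perimeter = 2·12·8.500·sin(180°/12) = 52.80 mm); the cone at (0, 6.5) is not intersected at this z (z outside [6, 11.5]); Combining (union): the regions partially overlap (shared area 114.48 mm²), so the edge portions inside another operand are dropped and the merged outline is re-measured after clipping — boundary = 72.65 mm. So its perimeter = 72.65 mm. Layer 77 (z = 21.56): the cube is absent (z outside [0, 14.5]); the sphere at (13.5, 1.5): section is a regular 12-gon, circumradius = √(r²−h²) = √(10²−1.44²) = 9.896 (perimeter = 2·12·9.896·sin(180°/12) = 61.47 mm); the cylinder at (0.5, 7.5): section is a regular 12-gon, circumradius r=8.5 (perimeter = 2·12·8.500·sin(180°/12) = 52.80 mm); the cone at (0, 6.5) does not reach this height (z outside [6, 11.5]); Merging all regions: the regions partially overlap (shared area 27.11 mm²), so the edge portions inside another operand are dropped and the merged outline is re-measured after clipping — boundary = 90.66 mm. So its perimeter = 90.66 mm. Layer 77 is larger (90.66 vs 72.65 mm).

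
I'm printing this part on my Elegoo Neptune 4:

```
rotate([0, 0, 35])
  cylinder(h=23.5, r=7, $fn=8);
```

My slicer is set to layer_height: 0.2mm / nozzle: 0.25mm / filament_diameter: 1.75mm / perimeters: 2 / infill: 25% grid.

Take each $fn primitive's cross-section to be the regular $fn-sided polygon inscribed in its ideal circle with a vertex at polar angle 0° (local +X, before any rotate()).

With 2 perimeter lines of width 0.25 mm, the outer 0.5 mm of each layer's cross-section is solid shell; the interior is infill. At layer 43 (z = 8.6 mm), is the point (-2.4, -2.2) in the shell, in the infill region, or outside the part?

infill

At z = 8.6 mm: the cylinder: section is a regular 8-gon, circumradius r=7; (whole slice rotated 35° about Z — lengths, areas and connectivity unchanged). Overall, the cross-section is a single solid region. Undo the 35° rotation: the query point maps to (-3.228, -0.426) in the un-rotated model frame. The nearest boundary edge runs (-7.00, 0.00)→(-4.95, -4.95); distance from the point to it = 3.32 mm. The point is inside the cross-section and 3.32 mm from the nearest boundary — more than the 0.5 mm shell width (2 × 0.25), so it's in the infill interior.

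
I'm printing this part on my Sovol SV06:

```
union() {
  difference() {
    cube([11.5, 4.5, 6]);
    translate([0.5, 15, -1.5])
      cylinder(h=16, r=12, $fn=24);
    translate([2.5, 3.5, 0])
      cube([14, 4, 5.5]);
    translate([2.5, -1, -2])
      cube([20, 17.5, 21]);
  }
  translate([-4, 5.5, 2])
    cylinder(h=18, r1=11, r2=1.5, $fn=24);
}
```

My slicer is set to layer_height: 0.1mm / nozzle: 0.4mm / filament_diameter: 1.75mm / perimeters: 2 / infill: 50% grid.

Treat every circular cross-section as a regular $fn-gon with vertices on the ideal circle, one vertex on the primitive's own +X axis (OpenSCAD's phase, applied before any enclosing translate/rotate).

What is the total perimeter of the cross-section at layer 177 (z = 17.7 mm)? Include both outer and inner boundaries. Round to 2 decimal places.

17.00 mm

At z = 17.7 mm: the cube is not intersected at this z (z outside [0, 6]); the cylinder at (0.5, 15) is absent (z outside [-1.5, 14.5]); the cube at (2.5, 3.5) is absent (z outside [0, 5.5]); the 20×17.5 cube at (2.5, -1) contributes its full rectangle (perimeter 75.00 mm); Taking the first minus the rest: the first operand is absent here, so nothing remains; the cone at (-4, 5.5): at t=0.872 of its height the radius interpolates to r₁+(r₂−r₁)t = 2.714, giving a regular 24-gon of that circumradius (perimeter = 2·24·2.714·sin(180°/24) = 17.00 mm); Merging all regions: only the cone at (-4, 5.5) is present, so the union is just that shape — boundary = 17.00 mm. Overall, the cross-section is a single solid region. Total boundary length (outer) = 17.00 mm.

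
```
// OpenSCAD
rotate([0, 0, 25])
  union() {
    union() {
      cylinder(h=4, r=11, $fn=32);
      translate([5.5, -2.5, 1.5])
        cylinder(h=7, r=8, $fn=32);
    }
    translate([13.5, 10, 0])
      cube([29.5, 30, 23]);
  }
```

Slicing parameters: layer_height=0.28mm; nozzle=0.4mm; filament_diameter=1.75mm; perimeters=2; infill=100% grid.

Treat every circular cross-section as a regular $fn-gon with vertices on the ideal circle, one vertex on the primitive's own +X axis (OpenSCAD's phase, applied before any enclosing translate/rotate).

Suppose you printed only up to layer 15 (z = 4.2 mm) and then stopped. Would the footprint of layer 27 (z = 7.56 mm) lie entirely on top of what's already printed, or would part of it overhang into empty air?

entirely on top

Compare the two slices. At z = 4.2: the cylinder does not reach this height (z outside [0, 4]); the r=8 cylinder at (5.5, -2.5) gives a regular 32-gon of circumradius 8 (constant along its height) (area = (32/2)·8.000²·sin(360°/32) = 199.77 mm²); Taking the union: only the r=8 cylinder at (5.5, -2.5) is present, so the union is just that shape — area = 199.77 mm²; the cube at (13.5, 10) (footprint 29.5×30) is included at this height (area 885.00 mm²); Taking the union: the 2 present regions are separate (no shared area or edge), so areas and boundary lengths simply add and each stays a separate island — area = 1084.77 mm²; (rotated 25° about Z; rotation is an isometry so areas/perimeters/island counts are preserved). At z = 7.56: the cylinder is not intersected at this z (z outside [0, 4]); the r=8 cylinder at (5.5, -2.5) contributes a regular 32-gon of circumradius 8 (area = (32/2)·8.000²·sin(360°/32) = 199.77 mm²); Taking the union: only the r=8 cylinder at (5.5, -2.5) is present, so the union is just that shape — area = 199.77 mm²; the cube at (13.5, 10) (footprint 29.5×30) is included at this height (area 885.00 mm²); Combining (union): the 2 present regions are separate (no shared area or edge), so areas and boundary lengths simply add and each stays a separate island — area = 1084.77 mm²; (rotated 25° about Z; rotation is an isometry so areas/perimeters/island counts are preserved). Checking containment: the cross-section at z = 7.56 is a subset of the cross-section at z = 4.2.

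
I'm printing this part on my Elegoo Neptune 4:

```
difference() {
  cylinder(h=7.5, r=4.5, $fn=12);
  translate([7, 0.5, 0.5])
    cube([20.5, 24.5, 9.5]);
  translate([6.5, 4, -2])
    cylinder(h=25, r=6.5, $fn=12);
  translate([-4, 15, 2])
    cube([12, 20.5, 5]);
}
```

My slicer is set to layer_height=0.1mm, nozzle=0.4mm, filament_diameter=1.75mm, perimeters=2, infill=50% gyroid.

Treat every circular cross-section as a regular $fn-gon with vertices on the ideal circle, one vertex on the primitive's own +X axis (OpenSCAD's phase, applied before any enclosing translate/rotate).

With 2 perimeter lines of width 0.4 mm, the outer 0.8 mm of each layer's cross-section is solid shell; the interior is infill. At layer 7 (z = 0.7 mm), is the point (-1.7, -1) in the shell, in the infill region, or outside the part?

At z = 0.7 mm: the r=4.5 cylinder contributes a regular 12-gon of circumradius 4.5; the cube at (7, 0.5) is present — its section is the full 20.5×24.5 rectangle; the cylinder at (6.5, 4): section is a regular 12-gon, circumradius r=6.5; the cube at (-4, 15) is not intersected at this z (z outside [2, 7]); After the difference (first − rest): starting from the r=4.5 cylinder, the 20.5×24.5 cube at (7, 0.5) misses the remaining region (no effect); the r=6.5 cylinder at (6.5, 4) partially overlaps it — only the 15.90 mm² overlap (of its 126.75 mm²) is removed, clipping the outline — 1 connected region. Overall, the cross-section is a single solid region. The nearest boundary edge runs (-2.25, -3.90)→(-3.90, -2.25); distance from the point to it = 2.44 mm. The point is inside the cross-section and 2.44 mm from the nearest boundary — more than the 0.8 mm shell width (2 × 0.4), so it's in the infill interior.

infill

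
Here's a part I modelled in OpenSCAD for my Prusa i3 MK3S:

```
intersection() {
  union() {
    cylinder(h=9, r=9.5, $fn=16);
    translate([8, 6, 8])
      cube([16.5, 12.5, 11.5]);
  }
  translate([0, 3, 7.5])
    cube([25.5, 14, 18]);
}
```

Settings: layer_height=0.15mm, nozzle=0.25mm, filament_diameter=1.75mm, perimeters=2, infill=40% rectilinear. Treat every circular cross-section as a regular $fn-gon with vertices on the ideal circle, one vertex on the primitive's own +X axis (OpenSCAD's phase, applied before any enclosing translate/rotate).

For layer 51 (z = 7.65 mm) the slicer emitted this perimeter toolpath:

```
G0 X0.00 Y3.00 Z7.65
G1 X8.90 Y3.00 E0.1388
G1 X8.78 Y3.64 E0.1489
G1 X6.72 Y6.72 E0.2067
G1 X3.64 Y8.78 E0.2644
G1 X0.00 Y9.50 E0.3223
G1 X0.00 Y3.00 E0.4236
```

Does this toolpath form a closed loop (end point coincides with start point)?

yes

Start point (G0): (0.00, 3.00). End point (last G1): the path returns to the start — closed.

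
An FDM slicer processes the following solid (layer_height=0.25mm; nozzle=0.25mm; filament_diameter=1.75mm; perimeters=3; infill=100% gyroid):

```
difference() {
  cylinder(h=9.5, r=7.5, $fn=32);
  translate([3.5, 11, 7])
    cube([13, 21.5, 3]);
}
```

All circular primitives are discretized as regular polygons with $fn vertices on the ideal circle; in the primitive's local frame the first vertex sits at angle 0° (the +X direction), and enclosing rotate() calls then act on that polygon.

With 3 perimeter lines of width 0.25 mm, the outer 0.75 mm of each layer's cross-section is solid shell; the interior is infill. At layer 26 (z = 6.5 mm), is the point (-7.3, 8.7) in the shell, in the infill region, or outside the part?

outside

At z = 6.5 mm: the r=7.5 cylinder gives a regular 32-gon of circumradius 7.5 (constant along its height); the cube at (3.5, 11) does not reach this height (z outside [7, 10]); After the difference (first − rest): none of the subtracted shapes is present at this height, so the r=7.5 cylinder is unchanged — 1 connected region. Overall, the cross-section is a single solid region. The nearest boundary edge runs (-4.17, 6.24)→(-5.30, 5.30); distance from the point to it = 3.89 mm. The point is not inside any of the regions above, so it lies outside the cross-section (3.89 mm from the nearest boundary).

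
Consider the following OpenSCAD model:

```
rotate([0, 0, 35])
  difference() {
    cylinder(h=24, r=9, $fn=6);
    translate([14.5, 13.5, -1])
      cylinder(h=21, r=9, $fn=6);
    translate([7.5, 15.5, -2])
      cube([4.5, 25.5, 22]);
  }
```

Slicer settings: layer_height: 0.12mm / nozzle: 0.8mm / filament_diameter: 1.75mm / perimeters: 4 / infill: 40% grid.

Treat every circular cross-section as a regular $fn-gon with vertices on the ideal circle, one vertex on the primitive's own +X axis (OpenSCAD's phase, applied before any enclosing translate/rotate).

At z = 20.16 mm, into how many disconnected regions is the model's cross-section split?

At z = 20.16 mm: the r=9 cylinder contributes a regular 6-gon of circumradius 9; the cylinder at (14.5, 13.5) is absent (z outside [-1, 20]); the cube at (7.5, 15.5) is absent (z outside [-2, 20]); Subtracting the remaining from the first: none of the subtracted shapes is present at this height, so the r=9 cylinder is unchanged — 1 connected region; (rotated 35° about Z; rotation is an isometry so areas/perimeters/island counts are preserved). The result has 1 disconnected region.

1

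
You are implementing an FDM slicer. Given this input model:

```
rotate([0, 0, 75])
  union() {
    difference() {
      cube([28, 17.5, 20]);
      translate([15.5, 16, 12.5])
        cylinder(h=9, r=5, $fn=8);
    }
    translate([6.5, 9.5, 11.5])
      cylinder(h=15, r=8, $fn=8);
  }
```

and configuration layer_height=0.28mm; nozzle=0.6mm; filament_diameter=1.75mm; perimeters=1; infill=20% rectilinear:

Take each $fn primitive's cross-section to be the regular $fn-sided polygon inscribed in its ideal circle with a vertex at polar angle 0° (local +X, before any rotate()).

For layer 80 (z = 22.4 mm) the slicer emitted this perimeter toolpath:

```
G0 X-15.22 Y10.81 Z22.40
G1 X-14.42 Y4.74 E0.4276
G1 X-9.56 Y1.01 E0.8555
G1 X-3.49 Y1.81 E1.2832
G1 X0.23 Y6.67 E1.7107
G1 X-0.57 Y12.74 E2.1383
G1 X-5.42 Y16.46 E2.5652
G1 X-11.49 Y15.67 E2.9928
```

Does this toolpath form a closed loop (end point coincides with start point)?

no

Start point (G0): (-15.22, 10.81). End point (last G1): the path does not return to the start — open.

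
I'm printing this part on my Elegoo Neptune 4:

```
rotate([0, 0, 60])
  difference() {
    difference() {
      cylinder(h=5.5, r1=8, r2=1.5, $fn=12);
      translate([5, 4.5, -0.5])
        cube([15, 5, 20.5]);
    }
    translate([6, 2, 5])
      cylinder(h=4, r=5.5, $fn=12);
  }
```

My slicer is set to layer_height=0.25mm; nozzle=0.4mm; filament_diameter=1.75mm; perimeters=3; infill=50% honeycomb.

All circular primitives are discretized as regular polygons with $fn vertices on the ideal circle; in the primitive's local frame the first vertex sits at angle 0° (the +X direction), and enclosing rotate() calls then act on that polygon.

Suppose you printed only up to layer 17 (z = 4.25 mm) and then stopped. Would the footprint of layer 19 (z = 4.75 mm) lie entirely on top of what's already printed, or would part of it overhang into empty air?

entirely on top

Compare the two slices. At z = 4.25: the cone contributes a regular 12-gon of circumradius 2.977 (interpolated between r1=8 and r2=1.5 at t=0.773) (area = (12/2)·2.977²·sin(360°/12) = 26.59 mm²); the cube at (5, 4.5) is present — its section is the full 15×5 rectangle (area 75.00 mm²); Subtracting the remaining from the first: starting from the cone (26.59 mm²), the 15×5 cube at (5, 4.5) misses the remaining region (no effect) — area = 26.59 mm²; the cylinder at (6, 2) does not reach this height (z outside [5, 9]); Taking the first minus the rest: none of the subtracted shapes is present at this height, so that combined region is unchanged — area = 26.59 mm²; (whole slice rotated 60° about Z — lengths, areas and connectivity unchanged). At z = 4.75: the cone: at t=0.864 of its height the radius interpolates to r₁+(r₂−r₁)t = 2.386, giving a regular 12-gon of that circumradius (area = (12/2)·2.386²·sin(360°/12) = 17.08 mm²); the cube at (5, 4.5) is present — its section is the full 15×5 rectangle (area 75.00 mm²); Taking the first minus the rest: starting from the cone (17.08 mm²), the 15×5 cube at (5, 4.5) misses the remaining region (no effect) — area = 17.08 mm²; the cylinder at (6, 2) does not reach this height (z outside [5, 9]); After the difference (first − rest): none of the subtracted shapes is present at this height, so the result so far is unchanged — area = 17.08 mm²; (rotated 60° about Z; rotation is an isometry so areas/perimeters/island counts are preserved). Checking containment: the cross-section at z = 4.75 is a subset of the cross-section at z = 4.25.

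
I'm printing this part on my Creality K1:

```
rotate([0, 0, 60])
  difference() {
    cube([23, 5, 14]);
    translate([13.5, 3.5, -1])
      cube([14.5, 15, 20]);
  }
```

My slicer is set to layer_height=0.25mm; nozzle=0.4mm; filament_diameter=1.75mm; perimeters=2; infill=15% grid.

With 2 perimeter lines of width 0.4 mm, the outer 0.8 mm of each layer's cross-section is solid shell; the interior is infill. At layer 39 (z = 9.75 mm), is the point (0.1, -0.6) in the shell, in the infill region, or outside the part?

At z = 9.75 mm: the cube is present — its section is the full 23×5 rectangle; the cube at (13.5, 3.5) (footprint 14.5×15) is included at this height; Subtracting the remaining from the first: starting from the 23×5 cube, the 14.5×15 cube at (13.5, 3.5) partially overlaps it — only the 14.25 mm² overlap (of its 217.50 mm²) is removed, clipping the outline — 1 connected region; (whole slice rotated 60° about Z — lengths, areas and connectivity unchanged). Overall, the cross-section is a single solid region. Undo the 60° rotation: the query point maps to (-0.470, -0.387) in the un-rotated model frame. The nearest boundary edge runs (23.00, 0.00)→(0.00, 0.00); distance from the point to it = 0.61 mm. The point is not inside any of the regions above, so it lies outside the cross-section (0.61 mm from the nearest boundary).

outside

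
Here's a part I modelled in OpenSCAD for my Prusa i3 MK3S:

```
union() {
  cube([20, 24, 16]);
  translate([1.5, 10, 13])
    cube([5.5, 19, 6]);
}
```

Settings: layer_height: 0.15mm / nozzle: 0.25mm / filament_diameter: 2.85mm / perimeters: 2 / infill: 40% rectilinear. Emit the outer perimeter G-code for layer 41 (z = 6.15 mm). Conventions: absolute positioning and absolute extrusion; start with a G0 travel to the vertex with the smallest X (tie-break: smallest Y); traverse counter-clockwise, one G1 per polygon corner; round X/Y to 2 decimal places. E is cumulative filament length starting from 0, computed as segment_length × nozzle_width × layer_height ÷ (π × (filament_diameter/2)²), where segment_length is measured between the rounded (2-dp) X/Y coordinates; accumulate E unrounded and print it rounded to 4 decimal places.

G0 X0.00 Y0.00 Z6.15
G1 X20.00 Y0.00 E0.1176
G1 X20.00 Y24.00 E0.2586
G1 X0.00 Y24.00 E0.3762
G1 X0.00 Y0.00 E0.5173

At z = 6.15 mm: the cube is present — its section is the full 20×24 rectangle; the cube at (1.5, 10) is not intersected at this z (z outside [13, 19]); Taking the union: only the 20×24 cube is present, so the union is just that shape — 1 connected region. The outline is a single polygon with 4 vertices. Extrusion per mm of travel: 0.25 × 0.15 / (π × 1.425²) = 0.005878. Accumulating E over each segment gives final E = 0.5173.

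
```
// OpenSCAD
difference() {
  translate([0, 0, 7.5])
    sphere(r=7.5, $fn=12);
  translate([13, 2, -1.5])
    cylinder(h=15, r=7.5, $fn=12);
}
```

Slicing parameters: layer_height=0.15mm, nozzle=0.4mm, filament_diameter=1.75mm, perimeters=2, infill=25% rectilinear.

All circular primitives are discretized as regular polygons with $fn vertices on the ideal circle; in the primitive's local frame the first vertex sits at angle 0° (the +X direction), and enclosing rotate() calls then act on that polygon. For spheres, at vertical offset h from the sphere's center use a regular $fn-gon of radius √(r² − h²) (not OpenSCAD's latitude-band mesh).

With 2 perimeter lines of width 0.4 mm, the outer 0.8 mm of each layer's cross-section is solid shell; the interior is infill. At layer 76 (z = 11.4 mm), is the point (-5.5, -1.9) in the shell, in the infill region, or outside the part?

shell

At z = 11.4 mm: the sphere: section is a regular 12-gon, circumradius = √(r²−h²) = √(7.5²−3.9²) = 6.406; the r=7.5 cylinder at (13, 2) gives a regular 12-gon of circumradius 7.5 (constant along its height); Subtracting the remaining from the first: starting from the r=7.5 sphere, the r=7.5 cylinder at (13, 2) partially overlaps it — only the 1.00 mm² overlap (of its 168.75 mm²) is removed, clipping the outline — 1 connected region. Overall, the cross-section is a single solid region. The nearest boundary edge runs (-5.55, -3.20)→(-6.41, 0.00); distance from the point to it = 0.38 mm. The point is inside the cross-section, 0.38 mm from the nearest boundary — within the 0.8 mm shell band (2 × 0.4).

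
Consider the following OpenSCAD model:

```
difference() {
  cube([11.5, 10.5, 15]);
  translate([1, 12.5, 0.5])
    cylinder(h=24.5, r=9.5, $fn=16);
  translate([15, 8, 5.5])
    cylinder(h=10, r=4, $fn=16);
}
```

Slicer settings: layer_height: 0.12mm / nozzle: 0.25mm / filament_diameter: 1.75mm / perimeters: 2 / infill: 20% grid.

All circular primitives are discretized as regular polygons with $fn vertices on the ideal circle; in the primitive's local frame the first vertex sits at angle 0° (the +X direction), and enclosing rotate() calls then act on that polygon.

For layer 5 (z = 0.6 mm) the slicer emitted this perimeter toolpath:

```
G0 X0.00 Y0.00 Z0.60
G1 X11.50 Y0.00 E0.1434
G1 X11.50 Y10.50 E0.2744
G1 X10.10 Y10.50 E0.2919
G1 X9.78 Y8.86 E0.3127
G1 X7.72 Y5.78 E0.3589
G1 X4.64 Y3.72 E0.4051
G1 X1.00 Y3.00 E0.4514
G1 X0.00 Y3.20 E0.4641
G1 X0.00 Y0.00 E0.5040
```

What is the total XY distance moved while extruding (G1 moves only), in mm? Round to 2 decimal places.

40.41 mm

Sum the Euclidean lengths of each G1 segment: total = 40.41 mm.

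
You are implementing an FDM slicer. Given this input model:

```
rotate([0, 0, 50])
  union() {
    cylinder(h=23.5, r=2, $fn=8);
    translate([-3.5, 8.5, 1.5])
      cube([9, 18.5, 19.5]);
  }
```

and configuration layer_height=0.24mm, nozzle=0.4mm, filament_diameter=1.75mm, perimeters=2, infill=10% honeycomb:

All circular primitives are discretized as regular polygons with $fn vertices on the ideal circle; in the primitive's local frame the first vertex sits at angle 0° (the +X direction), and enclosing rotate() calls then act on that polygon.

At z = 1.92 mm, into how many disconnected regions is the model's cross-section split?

2

At z = 1.92 mm: the r=2 cylinder gives a regular 8-gon of circumradius 2 (constant along its height); the cube at (-3.5, 8.5) (footprint 9×18.5) is included at this height; Taking the union: the 2 present regions are separate (no shared area or edge), so areas and boundary lengths simply add and each stays a separate island — 2 connected regions; (rotated 50° about Z; rotation is an isometry so areas/perimeters/island counts are preserved). The result has 2 disconnected regions.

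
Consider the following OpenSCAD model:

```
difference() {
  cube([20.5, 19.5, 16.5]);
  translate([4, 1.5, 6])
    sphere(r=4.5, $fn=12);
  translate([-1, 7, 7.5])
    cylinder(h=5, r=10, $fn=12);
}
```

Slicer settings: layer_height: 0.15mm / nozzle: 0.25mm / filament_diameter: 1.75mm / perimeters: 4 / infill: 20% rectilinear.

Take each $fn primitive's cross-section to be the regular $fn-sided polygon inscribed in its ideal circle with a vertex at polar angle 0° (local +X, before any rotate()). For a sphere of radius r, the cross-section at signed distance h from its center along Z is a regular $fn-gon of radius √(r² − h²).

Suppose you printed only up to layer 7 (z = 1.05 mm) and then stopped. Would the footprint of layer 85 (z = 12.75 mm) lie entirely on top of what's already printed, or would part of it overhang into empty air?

Compare the two slices. At z = 1.05: the cube (footprint 20.5×19.5) is included at this height (area 399.75 mm²); the sphere at (4, 1.5) is not intersected at this z (|z−center|=4.950 > r=4.5); the cylinder at (-1, 7) is absent (z outside [7.5, 12.5]); Taking the first minus the rest: none of the subtracted shapes is present at this height, so the 20.5×19.5 cube is unchanged — area = 399.75 mm². At z = 12.75: the cube (footprint 20.5×19.5) is included at this height (area 399.75 mm²); the sphere at (4, 1.5) is not intersected at this z (|z−center|=6.750 > r=4.5); the cylinder at (-1, 7) does not reach this height (z outside [7.5, 12.5]); Subtracting the remaining from the first: none of the subtracted shapes is present at this height, so the 20.5×19.5 cube is unchanged — area = 399.75 mm². Checking containment: the cross-section at z = 12.75 is a subset of the cross-section at z = 1.05.

entirely on top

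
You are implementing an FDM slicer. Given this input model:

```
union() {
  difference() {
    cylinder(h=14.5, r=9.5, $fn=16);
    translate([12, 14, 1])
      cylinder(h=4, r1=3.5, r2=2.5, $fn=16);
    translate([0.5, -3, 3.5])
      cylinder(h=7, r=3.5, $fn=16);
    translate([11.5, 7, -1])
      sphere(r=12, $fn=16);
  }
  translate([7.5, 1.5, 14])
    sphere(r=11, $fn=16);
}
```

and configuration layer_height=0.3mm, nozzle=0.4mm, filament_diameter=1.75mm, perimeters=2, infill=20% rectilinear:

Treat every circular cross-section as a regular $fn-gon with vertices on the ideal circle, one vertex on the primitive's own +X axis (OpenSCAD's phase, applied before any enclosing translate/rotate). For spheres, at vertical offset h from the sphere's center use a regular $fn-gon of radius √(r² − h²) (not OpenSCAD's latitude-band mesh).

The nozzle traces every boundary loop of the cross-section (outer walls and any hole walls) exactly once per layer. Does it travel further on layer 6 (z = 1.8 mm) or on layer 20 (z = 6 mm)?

Layer 6 (z = 1.8): the r=9.5 cylinder contributes a regular 16-gon of circumradius 9.5 (perimeter = 2·16·9.500·sin(180°/16) = 59.31 mm); the cone at (12, 14) (r1=3.5→r2=2.5) has section circumradius 3.300 here — a regular 16-gon (perimeter = 2·16·3.300·sin(180°/16) = 20.60 mm); the cylinder at (0.5, -3) is absent (z outside [3.5, 10.5]); the r=12 sphere at (11.5, 7) slices to a regular 16-gon of circumradius 11.669 (√(r²−h²) with h=2.8 from center) (perimeter = 2·16·11.669·sin(180°/16) = 72.85 mm); Taking the first minus the rest: starting from the r=9.5 cylinder, the cone at (12, 14) misses the remaining region (no effect); the r=12 sphere at (11.5, 7) partially overlaps it — only the 81.86 mm² overlap (of its 416.85 mm²) is removed, clipping the outline — boundary = 58.20 mm; the sphere at (7.5, 1.5) is not intersected at this z (|z−center|=12.200 > r=11); Taking the union: only the result so far is present, so the union is just that shape — boundary = 58.20 mm. So its perimeter = 58.20 mm. Layer 20 (z = 6): the r=9.5 cylinder contributes a regular 16-gon of circumradius 9.5 (perimeter = 2·16·9.500·sin(180°/16) = 59.31 mm); the cone at (12, 14) is absent (z outside [1, 5]); the cylinder at (0.5, -3): section is a regular 16-gon, circumradius r=3.5 (perimeter = 2·16·3.500·sin(180°/16) = 21.85 mm); the sphere at (11.5, 7): section is a regular 16-gon, circumradius = √(r²−h²) = √(12²−7²) = 9.747 (perimeter = 2·16·9.747·sin(180°/16) = 60.85 mm); Taking the first minus the rest: starting from the r=9.5 cylinder, the r=3.5 cylinder at (0.5, -3) lies wholly inside it (removes its full 37.50 mm² and its 21.85 mm outline becomes a hole wall); the r=12 sphere at (11.5, 7) partially overlaps it — only the 51.14 mm² overlap (of its 290.84 mm²) is removed, clipping the outline — boundary (outer + 1 inner loop) = 81.06 mm; the sphere at (7.5, 1.5): section is a regular 16-gon, circumradius = √(r²−h²) = √(11²−8²) = 7.550 (perimeter = 2·16·7.550·sin(180°/16) = 47.13 mm); Merging all regions: the regions partially overlap (shared area 37.46 mm²), so the edge portions inside another operand are dropped and the merged outline is re-measured after clipping — boundary (outer + 1 inner loop) = 93.76 mm. So its perimeter = 93.76 mm. Layer 20 is larger (93.76 vs 58.20 mm).

layer 20 (z = 6 mm)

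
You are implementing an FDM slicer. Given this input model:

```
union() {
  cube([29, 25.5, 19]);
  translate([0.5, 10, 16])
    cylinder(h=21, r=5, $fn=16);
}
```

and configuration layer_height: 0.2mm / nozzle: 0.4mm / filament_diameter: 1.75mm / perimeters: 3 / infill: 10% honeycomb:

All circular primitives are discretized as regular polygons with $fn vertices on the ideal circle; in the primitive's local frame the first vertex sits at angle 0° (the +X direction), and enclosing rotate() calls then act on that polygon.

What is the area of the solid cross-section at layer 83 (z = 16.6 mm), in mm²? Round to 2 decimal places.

772.82 mm²

At z = 16.6 mm: the 29×25.5 cube contributes its full rectangle (area 739.50 mm²); the cylinder at (0.5, 10): section is a regular 16-gon, circumradius r=5 (area = (16/2)·5.000²·sin(360°/16) = 76.54 mm²); Combining (union): the regions partially overlap — summed areas 816.04 mm² minus the doubly-counted overlap 43.22 mm² gives 772.82 mm² — area = 772.82 mm². Overall, the cross-section is a single solid region. Net area = 772.82 mm².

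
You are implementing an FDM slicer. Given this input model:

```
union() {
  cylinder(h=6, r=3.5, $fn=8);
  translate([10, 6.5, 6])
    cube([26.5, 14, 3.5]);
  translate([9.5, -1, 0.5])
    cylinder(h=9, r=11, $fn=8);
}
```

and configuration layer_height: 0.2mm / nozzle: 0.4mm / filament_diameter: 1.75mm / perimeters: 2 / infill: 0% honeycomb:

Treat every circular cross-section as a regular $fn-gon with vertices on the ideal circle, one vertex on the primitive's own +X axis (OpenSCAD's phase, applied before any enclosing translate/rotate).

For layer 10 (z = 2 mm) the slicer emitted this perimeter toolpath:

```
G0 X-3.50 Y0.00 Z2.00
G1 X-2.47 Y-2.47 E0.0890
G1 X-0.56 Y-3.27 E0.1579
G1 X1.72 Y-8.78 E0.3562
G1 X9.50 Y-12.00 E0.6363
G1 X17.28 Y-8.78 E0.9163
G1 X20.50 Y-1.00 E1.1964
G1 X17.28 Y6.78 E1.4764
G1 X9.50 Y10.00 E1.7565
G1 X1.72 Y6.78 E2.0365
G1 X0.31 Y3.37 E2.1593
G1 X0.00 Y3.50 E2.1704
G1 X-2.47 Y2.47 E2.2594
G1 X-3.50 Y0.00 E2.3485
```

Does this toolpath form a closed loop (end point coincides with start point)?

yes

Start point (G0): (-3.50, 0.00). End point (last G1): the path returns to the start — closed.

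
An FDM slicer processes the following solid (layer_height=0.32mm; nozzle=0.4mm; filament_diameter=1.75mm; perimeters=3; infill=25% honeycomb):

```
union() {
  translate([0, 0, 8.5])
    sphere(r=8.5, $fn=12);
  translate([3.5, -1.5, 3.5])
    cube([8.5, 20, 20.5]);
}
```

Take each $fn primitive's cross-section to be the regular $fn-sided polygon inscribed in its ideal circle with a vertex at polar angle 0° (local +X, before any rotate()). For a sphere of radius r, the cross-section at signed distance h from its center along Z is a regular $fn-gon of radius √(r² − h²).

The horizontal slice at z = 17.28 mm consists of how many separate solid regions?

At z = 17.28 mm: the sphere is absent (|z−center|=8.780 > r=8.5); the cube at (3.5, -1.5) (footprint 8.5×20) is included at this height; Combining (union): only the 8.5×20 cube at (3.5, -1.5) is present, so the union is just that shape — 1 connected region. The result has 1 disconnected region.

1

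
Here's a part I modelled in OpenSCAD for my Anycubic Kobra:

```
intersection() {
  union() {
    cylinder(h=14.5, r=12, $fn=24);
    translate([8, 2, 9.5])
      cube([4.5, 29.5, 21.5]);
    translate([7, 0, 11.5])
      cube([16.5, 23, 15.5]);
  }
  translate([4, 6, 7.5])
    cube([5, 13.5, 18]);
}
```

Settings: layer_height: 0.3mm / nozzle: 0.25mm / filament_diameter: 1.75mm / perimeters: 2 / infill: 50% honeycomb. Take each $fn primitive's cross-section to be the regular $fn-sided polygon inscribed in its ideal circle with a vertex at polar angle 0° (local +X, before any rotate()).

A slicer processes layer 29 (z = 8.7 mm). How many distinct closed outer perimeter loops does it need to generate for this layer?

1

At z = 8.7 mm: the r=12 cylinder contributes a regular 24-gon of circumradius 12; the cube at (8, 2) is not intersected at this z (z outside [9.5, 31]); the cube at (7, 0) is absent (z outside [11.5, 27]); Taking the union: only the r=12 cylinder is present, so the union is just that shape — 1 connected region; the 5×13.5 cube at (4, 6) contributes its full rectangle; After intersecting: the 5×13.5 cube at (4, 6) partially overlaps that combined region; clipping to the common part keeps 19.27 mm² — 1 connected region. The result has 1 disconnected region.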